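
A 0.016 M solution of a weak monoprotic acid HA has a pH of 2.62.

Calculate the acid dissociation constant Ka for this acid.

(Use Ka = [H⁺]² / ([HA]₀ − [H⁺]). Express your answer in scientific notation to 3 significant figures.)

[H⁺] = 10^(−pH) = 10^(−2.62) = 2.399e-03 M. For HA ⇌ H⁺ + A⁻, Ka = [H⁺][A⁻]/[HA] = [H⁺]² / ([HA]₀ − [H⁺]) = (2.399e-03)² / (0.016 − 2.399e-03) = 4.23e-04.

K_a = 4.23e-04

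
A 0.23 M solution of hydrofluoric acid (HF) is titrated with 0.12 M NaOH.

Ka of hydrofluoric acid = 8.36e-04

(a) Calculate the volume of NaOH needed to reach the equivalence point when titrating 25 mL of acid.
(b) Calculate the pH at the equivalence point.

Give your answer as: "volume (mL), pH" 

moles acid = 0.23 × 25/1000 = 0.00575 mol; V_base = moles/0.12 × 1000 = 47.9 mL. At equivalence only the conjugate base is present: [A⁻] = 0.00575/0.073 = 7.8857e-02 M. Kb = Kw/Ka = 1.20e-11; [OH⁻] = √(Kb × [A⁻]) = 9.7122e-07; pOH = 6.01; pH = 14 - pOH = 7.99.

V = 47.9 mL, pH = 7.99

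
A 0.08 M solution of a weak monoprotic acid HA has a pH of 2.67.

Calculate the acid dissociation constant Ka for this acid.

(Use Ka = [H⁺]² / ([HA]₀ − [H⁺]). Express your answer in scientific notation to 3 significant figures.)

[H⁺] = 10^(−pH) = 10^(−2.67) = 2.138e-03 M. For HA ⇌ H⁺ + A⁻, Ka = [H⁺][A⁻]/[HA] = [H⁺]² / ([HA]₀ − [H⁺]) = (2.138e-03)² / (0.08 − 2.138e-03) = 5.87e-05.

K_a = 5.87e-05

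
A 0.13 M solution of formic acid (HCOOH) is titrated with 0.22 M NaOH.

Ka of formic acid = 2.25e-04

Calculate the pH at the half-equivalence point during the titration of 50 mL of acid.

At half-equivalence [HA] = [A⁻], so Henderson-Hasselbalch gives pH = pKa = -log(2.25e-04) = 3.65.

pH = pKa = 3.65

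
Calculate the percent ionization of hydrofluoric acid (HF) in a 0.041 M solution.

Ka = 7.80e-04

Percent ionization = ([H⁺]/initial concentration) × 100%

Using Ka equilibrium: x² + Ka×x - Ka×C = 0. Solving: [H⁺] = 5.2785e-03. Percent = (5.2785e-03/0.041) × 100

Percent ionization = 12.9%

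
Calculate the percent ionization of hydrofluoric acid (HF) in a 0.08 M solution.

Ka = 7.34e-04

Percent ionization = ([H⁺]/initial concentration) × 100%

Using Ka equilibrium: x² + Ka×x - Ka×C = 0. Solving: [H⁺] = 7.3047e-03. Percent = (7.3047e-03/0.08) × 100

Percent ionization = 9.13%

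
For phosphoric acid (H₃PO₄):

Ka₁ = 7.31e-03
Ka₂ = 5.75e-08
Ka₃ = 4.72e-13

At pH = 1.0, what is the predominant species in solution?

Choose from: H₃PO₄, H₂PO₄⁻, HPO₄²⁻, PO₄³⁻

pKa₁ = 2.14, pKa₂ = 7.24, pKa₃ = 12.33. For a polyprotic acid the predominant species crosses at each pKa: below pKa_n the protonated form dominates, above it the deprotonated form does. At pH = 1.0, the predominant species is H₃PO₄.

H₃PO₄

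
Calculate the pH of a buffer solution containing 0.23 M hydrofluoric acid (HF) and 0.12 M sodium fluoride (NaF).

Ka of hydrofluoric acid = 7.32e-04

pKa = -log(7.32e-04) = 3.14. pH = pKa + log([A⁻]/[HA]) = 3.14 + log(0.12/0.23)

pH = 2.85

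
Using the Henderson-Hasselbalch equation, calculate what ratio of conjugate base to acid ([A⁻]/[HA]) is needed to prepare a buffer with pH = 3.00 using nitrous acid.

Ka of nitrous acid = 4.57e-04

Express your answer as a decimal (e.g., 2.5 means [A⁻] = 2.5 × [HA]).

pKa = -log(4.57e-04) = 3.3401. pH = pKa + log([A⁻]/[HA]), so log([A⁻]/[HA]) = pH − pKa = 3.00 − 3.3401 = -0.3401. [A⁻]/[HA] = 10^(-0.3401) = 0.457

[A⁻]/[HA] = 0.457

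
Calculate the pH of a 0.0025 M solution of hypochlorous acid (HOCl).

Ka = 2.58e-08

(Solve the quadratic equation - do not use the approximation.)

x² + Ka×x - Ka×C = 0. Using quadratic formula: [H⁺] = 8.0183e-06

pH = 5.10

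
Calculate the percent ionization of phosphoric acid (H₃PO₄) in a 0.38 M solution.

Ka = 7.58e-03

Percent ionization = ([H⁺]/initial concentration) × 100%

Using Ka equilibrium: x² + Ka×x - Ka×C = 0. Solving: [H⁺] = 5.0013e-02. Percent = (5.0013e-02/0.38) × 100

Percent ionization = 13.2%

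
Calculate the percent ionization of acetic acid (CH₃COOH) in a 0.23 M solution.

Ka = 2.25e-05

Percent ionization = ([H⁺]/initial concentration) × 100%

Using Ka equilibrium: x² + Ka×x - Ka×C = 0. Solving: [H⁺] = 2.2636e-03. Percent = (2.2636e-03/0.23) × 100

Percent ionization = 0.984%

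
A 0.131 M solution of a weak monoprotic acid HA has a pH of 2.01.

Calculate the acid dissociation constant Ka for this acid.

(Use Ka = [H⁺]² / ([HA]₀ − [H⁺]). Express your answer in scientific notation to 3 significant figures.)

[H⁺] = 10^(−pH) = 10^(−2.01) = 9.772e-03 M. For HA ⇌ H⁺ + A⁻, Ka = [H⁺][A⁻]/[HA] = [H⁺]² / ([HA]₀ − [H⁺]) = (9.772e-03)² / (0.131 − 9.772e-03) = 7.88e-04.

K_a = 7.88e-04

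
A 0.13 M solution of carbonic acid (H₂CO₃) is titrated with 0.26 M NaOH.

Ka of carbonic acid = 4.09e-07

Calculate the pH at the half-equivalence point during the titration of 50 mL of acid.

At half-equivalence [HA] = [A⁻], so Henderson-Hasselbalch gives pH = pKa = -log(4.09e-07) = 6.39.

pH = pKa = 6.39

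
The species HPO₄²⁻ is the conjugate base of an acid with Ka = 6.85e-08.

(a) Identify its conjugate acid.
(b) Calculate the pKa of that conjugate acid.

(a) The conjugate acid is formed by adding one H⁺ to HPO₄²⁻, giving H₂PO₄⁻. (b) pKa = -log(Ka) = -log(6.85e-08) = 7.16.

Conjugate acid: H₂PO₄⁻; pK_a = 7.16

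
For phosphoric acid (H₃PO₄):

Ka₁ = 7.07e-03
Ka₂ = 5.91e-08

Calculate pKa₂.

pKa₂ = -log(Ka₂) = -log(5.91e-08) = 7.23.

pK_{a2} = 7.23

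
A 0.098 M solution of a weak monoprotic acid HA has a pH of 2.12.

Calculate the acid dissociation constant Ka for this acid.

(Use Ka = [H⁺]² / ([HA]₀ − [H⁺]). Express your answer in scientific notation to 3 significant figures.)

[H⁺] = 10^(−pH) = 10^(−2.12) = 7.586e-03 M. For HA ⇌ H⁺ + A⁻, Ka = [H⁺][A⁻]/[HA] = [H⁺]² / ([HA]₀ − [H⁺]) = (7.586e-03)² / (0.098 − 7.586e-03) = 6.36e-04.

K_a = 6.36e-04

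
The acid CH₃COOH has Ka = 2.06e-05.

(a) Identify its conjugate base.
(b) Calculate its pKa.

(a) The conjugate base is formed by removing one H⁺ from CH₃COOH, giving CH₃COO⁻. (b) pKa = -log(Ka) = -log(2.06e-05) = 4.69.

Conjugate base: CH₃COO⁻; pK_a = 4.69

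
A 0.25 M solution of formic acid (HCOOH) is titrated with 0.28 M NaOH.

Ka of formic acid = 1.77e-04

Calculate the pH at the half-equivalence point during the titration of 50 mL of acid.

At half-equivalence [HA] = [A⁻], so Henderson-Hasselbalch gives pH = pKa = -log(1.77e-04) = 3.75.

pH = pKa = 3.75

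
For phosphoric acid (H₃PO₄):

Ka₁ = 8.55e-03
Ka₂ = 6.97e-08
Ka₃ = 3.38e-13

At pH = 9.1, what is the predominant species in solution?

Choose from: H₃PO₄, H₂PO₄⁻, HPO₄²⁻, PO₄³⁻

pKa₁ = 2.07, pKa₂ = 7.16, pKa₃ = 12.47. For a polyprotic acid the predominant species crosses at each pKa: below pKa_n the protonated form dominates, above it the deprotonated form does. At pH = 9.1, the predominant species is HPO₄²⁻.

HPO₄²⁻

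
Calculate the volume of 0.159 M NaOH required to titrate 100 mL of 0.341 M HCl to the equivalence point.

At equivalence: moles acid = moles base. moles HCl = 0.341 × 100/1000 = 0.0341 mol. V_base = moles / 0.159 × 1000 = 214.5 mL.

V_{base} = 214.5 mL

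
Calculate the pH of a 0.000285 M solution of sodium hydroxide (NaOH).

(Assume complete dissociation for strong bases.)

[OH⁻] = 0.000285 M for strong base. pOH = -log[OH⁻] = 3.55, pH = 14 - pOH

pH = 10.45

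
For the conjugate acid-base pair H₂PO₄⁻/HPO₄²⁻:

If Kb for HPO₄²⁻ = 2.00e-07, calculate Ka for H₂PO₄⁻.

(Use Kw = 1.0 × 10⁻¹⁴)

For a conjugate pair Ka × Kb = Kw, so Ka = Kw/Kb = 1.0 × 10⁻¹⁴ / 2.00e-07 = 5.00e-08.

K_a = 5.00e-08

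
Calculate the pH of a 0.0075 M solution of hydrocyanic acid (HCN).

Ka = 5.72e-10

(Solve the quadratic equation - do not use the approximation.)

x² + Ka×x - Ka×C = 0. Using quadratic formula: [H⁺] = 2.0709e-06

pH = 5.68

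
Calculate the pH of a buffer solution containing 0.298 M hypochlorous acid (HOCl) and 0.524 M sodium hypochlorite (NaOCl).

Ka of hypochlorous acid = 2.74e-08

pKa = -log(2.74e-08) = 7.56. pH = pKa + log([A⁻]/[HA]) = 7.56 + log(0.524/0.298)

pH = 7.81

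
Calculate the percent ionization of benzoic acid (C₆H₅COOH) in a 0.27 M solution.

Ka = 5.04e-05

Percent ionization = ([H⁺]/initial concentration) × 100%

Using Ka equilibrium: x² + Ka×x - Ka×C = 0. Solving: [H⁺] = 3.6638e-03. Percent = (3.6638e-03/0.27) × 100

Percent ionization = 1.36%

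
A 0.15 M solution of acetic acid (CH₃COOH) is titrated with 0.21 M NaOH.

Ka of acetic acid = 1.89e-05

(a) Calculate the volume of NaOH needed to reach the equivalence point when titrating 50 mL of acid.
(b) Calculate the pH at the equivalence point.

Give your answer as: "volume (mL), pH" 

moles acid = 0.15 × 50/1000 = 0.0075 mol; V_base = moles/0.21 × 1000 = 35.7 mL. At equivalence only the conjugate base is present: [A⁻] = 0.0075/0.086 = 8.7500e-02 M. Kb = Kw/Ka = 5.29e-10; [OH⁻] = √(Kb × [A⁻]) = 6.8041e-06; pOH = 5.17; pH = 14 - pOH = 8.83.

V = 35.7 mL, pH = 8.83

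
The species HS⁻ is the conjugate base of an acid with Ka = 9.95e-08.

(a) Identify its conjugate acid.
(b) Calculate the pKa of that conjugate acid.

(a) The conjugate acid is formed by adding one H⁺ to HS⁻, giving H₂S. (b) pKa = -log(Ka) = -log(9.95e-08) = 7.00.

Conjugate acid: H₂S; pK_a = 7.00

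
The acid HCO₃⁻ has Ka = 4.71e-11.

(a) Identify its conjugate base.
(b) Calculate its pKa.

(a) The conjugate base is formed by removing one H⁺ from HCO₃⁻, giving CO₃²⁻. (b) pKa = -log(Ka) = -log(4.71e-11) = 10.33.

Conjugate base: CO₃²⁻; pK_a = 10.33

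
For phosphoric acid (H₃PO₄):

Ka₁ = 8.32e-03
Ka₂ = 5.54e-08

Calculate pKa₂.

pKa₂ = -log(Ka₂) = -log(5.54e-08) = 7.26.

pK_{a2} = 7.26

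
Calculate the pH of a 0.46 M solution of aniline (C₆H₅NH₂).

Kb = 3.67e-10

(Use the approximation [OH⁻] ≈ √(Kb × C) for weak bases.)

[OH⁻] = √(Kb × C) = √(3.67e-10 × 0.46) = 1.2993e-05. pOH = 4.89, pH = 14 - pOH

pH = 9.11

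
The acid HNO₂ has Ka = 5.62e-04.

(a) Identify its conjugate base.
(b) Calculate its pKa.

(a) The conjugate base is formed by removing one H⁺ from HNO₂, giving NO₂⁻. (b) pKa = -log(Ka) = -log(5.62e-04) = 3.25.

Conjugate base: NO₂⁻; pK_a = 3.25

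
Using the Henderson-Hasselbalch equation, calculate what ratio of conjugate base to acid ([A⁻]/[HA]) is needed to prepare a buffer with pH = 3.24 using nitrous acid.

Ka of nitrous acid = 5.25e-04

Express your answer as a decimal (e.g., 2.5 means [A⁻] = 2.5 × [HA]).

pKa = -log(5.25e-04) = 3.2798. pH = pKa + log([A⁻]/[HA]), so log([A⁻]/[HA]) = pH − pKa = 3.24 − 3.2798 = -0.0398. [A⁻]/[HA] = 10^(-0.0398) = 0.912

[A⁻]/[HA] = 0.912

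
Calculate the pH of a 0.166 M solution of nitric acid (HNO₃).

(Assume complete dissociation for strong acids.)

[H⁺] = 0.166 M for strong acid. pH = -log[H⁺] = -log(0.166)

pH = 0.78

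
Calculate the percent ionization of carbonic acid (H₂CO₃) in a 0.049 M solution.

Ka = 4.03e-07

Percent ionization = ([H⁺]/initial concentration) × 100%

Using Ka equilibrium: x² + Ka×x - Ka×C = 0. Solving: [H⁺] = 1.4032e-04. Percent = (1.4032e-04/0.049) × 100

Percent ionization = 0.286%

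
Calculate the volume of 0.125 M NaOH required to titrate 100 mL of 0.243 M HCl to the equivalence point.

At equivalence: moles acid = moles base. moles HCl = 0.243 × 100/1000 = 0.0243 mol. V_base = moles / 0.125 × 1000 = 194.4 mL.

V_{base} = 194.4 mL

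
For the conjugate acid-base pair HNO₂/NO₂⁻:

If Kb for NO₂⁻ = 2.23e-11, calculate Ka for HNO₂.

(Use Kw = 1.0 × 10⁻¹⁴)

For a conjugate pair Ka × Kb = Kw, so Ka = Kw/Kb = 1.0 × 10⁻¹⁴ / 2.23e-11 = 4.48e-04.

K_a = 4.48e-04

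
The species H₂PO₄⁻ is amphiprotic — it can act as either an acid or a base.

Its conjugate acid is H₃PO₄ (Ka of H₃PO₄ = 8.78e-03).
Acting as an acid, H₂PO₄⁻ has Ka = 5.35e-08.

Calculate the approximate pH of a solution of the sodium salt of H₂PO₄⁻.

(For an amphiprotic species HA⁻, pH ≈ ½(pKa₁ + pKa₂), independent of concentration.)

pKa₁ = -log(8.78e-03) = 2.06; pKa₂ = -log(5.35e-08) = 7.27. For an amphiprotic species, pH ≈ ½(pKa₁ + pKa₂) = ½(2.06 + 7.27) = 4.66.

pH = 4.66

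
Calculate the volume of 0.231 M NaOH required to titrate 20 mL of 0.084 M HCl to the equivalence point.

At equivalence: moles acid = moles base. moles HCl = 0.084 × 20/1000 = 0.00168 mol. V_base = moles / 0.231 × 1000 = 7.3 mL.

V_{base} = 7.3 mL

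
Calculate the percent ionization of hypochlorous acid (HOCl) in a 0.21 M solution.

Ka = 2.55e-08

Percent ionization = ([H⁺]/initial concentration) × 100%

Using Ka equilibrium: x² + Ka×x - Ka×C = 0. Solving: [H⁺] = 7.3165e-05. Percent = (7.3165e-05/0.21) × 100

Percent ionization = 0.0348%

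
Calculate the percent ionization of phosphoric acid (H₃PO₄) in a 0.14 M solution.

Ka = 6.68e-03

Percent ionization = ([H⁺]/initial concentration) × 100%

Using Ka equilibrium: x² + Ka×x - Ka×C = 0. Solving: [H⁺] = 2.7423e-02. Percent = (2.7423e-02/0.14) × 100

Percent ionization = 19.6%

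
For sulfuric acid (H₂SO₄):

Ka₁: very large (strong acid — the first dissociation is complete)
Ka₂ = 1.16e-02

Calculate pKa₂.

pKa₂ = -log(Ka₂) = -log(1.16e-02) = 1.94.

pK_{a2} = 1.94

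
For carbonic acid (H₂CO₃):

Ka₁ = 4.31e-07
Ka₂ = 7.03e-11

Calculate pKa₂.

pKa₂ = -log(Ka₂) = -log(7.03e-11) = 10.15.

pK_{a2} = 10.15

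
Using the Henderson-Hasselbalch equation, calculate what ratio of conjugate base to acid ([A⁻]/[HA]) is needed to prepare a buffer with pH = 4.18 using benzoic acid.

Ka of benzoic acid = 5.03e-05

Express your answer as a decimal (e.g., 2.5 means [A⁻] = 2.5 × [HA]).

pKa = -log(5.03e-05) = 4.2984. pH = pKa + log([A⁻]/[HA]), so log([A⁻]/[HA]) = pH − pKa = 4.18 − 4.2984 = -0.1184. [A⁻]/[HA] = 10^(-0.1184) = 0.761

[A⁻]/[HA] = 0.761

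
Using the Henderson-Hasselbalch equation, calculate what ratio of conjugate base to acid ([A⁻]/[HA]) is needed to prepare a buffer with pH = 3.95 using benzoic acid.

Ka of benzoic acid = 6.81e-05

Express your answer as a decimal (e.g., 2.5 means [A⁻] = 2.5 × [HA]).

pKa = -log(6.81e-05) = 4.1669. pH = pKa + log([A⁻]/[HA]), so log([A⁻]/[HA]) = pH − pKa = 3.95 − 4.1669 = -0.2169. [A⁻]/[HA] = 10^(-0.2169) = 0.607

[A⁻]/[HA] = 0.607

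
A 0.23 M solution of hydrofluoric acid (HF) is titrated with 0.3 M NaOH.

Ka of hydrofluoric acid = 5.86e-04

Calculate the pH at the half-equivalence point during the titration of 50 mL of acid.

At half-equivalence [HA] = [A⁻], so Henderson-Hasselbalch gives pH = pKa = -log(5.86e-04) = 3.23.

pH = pKa = 3.23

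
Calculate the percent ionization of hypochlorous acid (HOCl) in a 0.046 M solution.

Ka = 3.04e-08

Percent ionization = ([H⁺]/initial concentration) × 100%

Using Ka equilibrium: x² + Ka×x - Ka×C = 0. Solving: [H⁺] = 3.7380e-05. Percent = (3.7380e-05/0.046) × 100

Percent ionization = 0.0813%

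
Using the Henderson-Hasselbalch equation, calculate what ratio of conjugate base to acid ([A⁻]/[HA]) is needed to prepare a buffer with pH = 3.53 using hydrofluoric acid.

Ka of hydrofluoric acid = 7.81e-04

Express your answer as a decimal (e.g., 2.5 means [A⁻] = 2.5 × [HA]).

pKa = -log(7.81e-04) = 3.1073. pH = pKa + log([A⁻]/[HA]), so log([A⁻]/[HA]) = pH − pKa = 3.53 − 3.1073 = 0.4227. [A⁻]/[HA] = 10^(0.4227) = 2.65

[A⁻]/[HA] = 2.65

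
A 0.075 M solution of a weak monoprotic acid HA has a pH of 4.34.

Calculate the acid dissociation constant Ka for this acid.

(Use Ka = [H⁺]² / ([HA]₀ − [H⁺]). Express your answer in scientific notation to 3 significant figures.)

[H⁺] = 10^(−pH) = 10^(−4.34) = 4.571e-05 M. For HA ⇌ H⁺ + A⁻, Ka = [H⁺][A⁻]/[HA] = [H⁺]² / ([HA]₀ − [H⁺]) = (4.571e-05)² / (0.075 − 4.571e-05) = 2.79e-08.

K_a = 2.79e-08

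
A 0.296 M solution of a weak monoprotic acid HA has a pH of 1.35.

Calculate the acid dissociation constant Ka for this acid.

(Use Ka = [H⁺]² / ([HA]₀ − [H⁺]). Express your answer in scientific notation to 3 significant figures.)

[H⁺] = 10^(−pH) = 10^(−1.35) = 4.467e-02 M. For HA ⇌ H⁺ + A⁻, Ka = [H⁺][A⁻]/[HA] = [H⁺]² / ([HA]₀ − [H⁺]) = (4.467e-02)² / (0.296 − 4.467e-02) = 7.94e-03.

K_a = 7.94e-03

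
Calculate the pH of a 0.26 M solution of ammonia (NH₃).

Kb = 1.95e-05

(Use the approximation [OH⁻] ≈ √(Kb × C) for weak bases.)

[OH⁻] = √(Kb × C) = √(1.95e-05 × 0.26) = 2.2517e-03. pOH = 2.65, pH = 14 - pOH

pH = 11.35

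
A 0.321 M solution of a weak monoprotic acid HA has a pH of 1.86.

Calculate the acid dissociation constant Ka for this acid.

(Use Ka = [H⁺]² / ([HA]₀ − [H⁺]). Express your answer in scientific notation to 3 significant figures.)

[H⁺] = 10^(−pH) = 10^(−1.86) = 1.380e-02 M. For HA ⇌ H⁺ + A⁻, Ka = [H⁺][A⁻]/[HA] = [H⁺]² / ([HA]₀ − [H⁺]) = (1.380e-02)² / (0.321 − 1.380e-02) = 6.20e-04.

K_a = 6.20e-04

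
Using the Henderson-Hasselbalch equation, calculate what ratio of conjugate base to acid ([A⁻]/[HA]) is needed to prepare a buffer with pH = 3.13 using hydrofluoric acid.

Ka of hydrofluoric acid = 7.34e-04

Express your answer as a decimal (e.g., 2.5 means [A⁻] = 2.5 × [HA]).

pKa = -log(7.34e-04) = 3.1343. pH = pKa + log([A⁻]/[HA]), so log([A⁻]/[HA]) = pH − pKa = 3.13 − 3.1343 = -0.0043. [A⁻]/[HA] = 10^(-0.0043) = 0.990

[A⁻]/[HA] = 0.990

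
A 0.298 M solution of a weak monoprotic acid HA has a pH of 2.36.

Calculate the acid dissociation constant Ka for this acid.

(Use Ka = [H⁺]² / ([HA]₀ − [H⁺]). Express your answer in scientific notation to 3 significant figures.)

[H⁺] = 10^(−pH) = 10^(−2.36) = 4.365e-03 M. For HA ⇌ H⁺ + A⁻, Ka = [H⁺][A⁻]/[HA] = [H⁺]² / ([HA]₀ − [H⁺]) = (4.365e-03)² / (0.298 − 4.365e-03) = 6.49e-05.

K_a = 6.49e-05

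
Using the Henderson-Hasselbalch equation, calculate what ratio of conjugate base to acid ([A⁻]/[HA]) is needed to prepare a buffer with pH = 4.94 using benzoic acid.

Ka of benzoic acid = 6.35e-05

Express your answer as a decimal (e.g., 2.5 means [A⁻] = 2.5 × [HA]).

pKa = -log(6.35e-05) = 4.1972. pH = pKa + log([A⁻]/[HA]), so log([A⁻]/[HA]) = pH − pKa = 4.94 − 4.1972 = 0.7428. [A⁻]/[HA] = 10^(0.7428) = 5.53

[A⁻]/[HA] = 5.53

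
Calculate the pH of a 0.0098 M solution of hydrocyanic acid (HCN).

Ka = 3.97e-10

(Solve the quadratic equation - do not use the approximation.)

x² + Ka×x - Ka×C = 0. Using quadratic formula: [H⁺] = 1.9723e-06

pH = 5.71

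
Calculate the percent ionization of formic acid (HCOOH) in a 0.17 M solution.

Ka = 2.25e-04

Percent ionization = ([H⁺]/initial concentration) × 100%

Using Ka equilibrium: x² + Ka×x - Ka×C = 0. Solving: [H⁺] = 6.0732e-03. Percent = (6.0732e-03/0.17) × 100

Percent ionization = 3.57%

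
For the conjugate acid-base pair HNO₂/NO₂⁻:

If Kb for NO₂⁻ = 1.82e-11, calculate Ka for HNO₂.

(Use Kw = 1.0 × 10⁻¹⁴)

For a conjugate pair Ka × Kb = Kw, so Ka = Kw/Kb = 1.0 × 10⁻¹⁴ / 1.82e-11 = 5.49e-04.

K_a = 5.49e-04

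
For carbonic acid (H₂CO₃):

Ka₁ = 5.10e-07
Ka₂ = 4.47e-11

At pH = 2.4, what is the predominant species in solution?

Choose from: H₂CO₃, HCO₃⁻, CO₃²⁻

pKa₁ = 6.29, pKa₂ = 10.35. For a polyprotic acid the predominant species crosses at each pKa: below pKa_n the protonated form dominates, above it the deprotonated form does. At pH = 2.4, the predominant species is H₂CO₃.

H₂CO₃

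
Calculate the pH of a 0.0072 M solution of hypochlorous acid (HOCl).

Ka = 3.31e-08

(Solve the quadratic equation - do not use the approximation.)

x² + Ka×x - Ka×C = 0. Using quadratic formula: [H⁺] = 1.5421e-05

pH = 4.81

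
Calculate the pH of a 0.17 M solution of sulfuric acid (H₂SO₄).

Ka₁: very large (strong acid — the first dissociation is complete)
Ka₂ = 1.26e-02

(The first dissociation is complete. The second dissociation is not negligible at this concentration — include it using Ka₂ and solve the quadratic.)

First dissociation is complete: [H⁺]₀ = [HSO₄⁻]₀ = C = 0.17 M. Second dissociation HSO₄⁻ ⇌ H⁺ + SO₄²⁻: let x = [SO₄²⁻]. Ka₂ = (C + x)·x / (C − x) = 1.26e-02 → x² + (C + Ka₂)·x − Ka₂·C = 0 → x² + 0.18260·x − 2.142e-03 = 0. x = (−0.18260 + √(0.18260² + 4 × 2.142e-03)) / 2 = 1.1061e-02 M. [H⁺] = C + x = 0.17 + 1.1061e-02 = 1.8106e-01 M. pH = -log(1.8106e-01) = 0.74.

pH = 0.74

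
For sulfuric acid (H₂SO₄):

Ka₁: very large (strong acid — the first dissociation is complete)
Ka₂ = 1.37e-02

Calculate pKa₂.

pKa₂ = -log(Ka₂) = -log(1.37e-02) = 1.86.

pK_{a2} = 1.86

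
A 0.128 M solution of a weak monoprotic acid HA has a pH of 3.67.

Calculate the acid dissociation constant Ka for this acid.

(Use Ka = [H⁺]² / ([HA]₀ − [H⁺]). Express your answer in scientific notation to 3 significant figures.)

[H⁺] = 10^(−pH) = 10^(−3.67) = 2.138e-04 M. For HA ⇌ H⁺ + A⁻, Ka = [H⁺][A⁻]/[HA] = [H⁺]² / ([HA]₀ − [H⁺]) = (2.138e-04)² / (0.128 − 2.138e-04) = 3.58e-07.

K_a = 3.58e-07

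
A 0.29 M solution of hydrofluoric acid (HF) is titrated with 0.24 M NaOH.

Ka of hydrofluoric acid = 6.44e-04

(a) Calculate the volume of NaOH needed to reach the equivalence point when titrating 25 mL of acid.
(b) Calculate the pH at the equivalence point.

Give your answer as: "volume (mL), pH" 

moles acid = 0.29 × 25/1000 = 0.00725 mol; V_base = moles/0.24 × 1000 = 30.2 mL. At equivalence only the conjugate base is present: [A⁻] = 0.00725/0.055 = 1.3132e-01 M. Kb = Kw/Ka = 1.55e-11; [OH⁻] = √(Kb × [A⁻]) = 1.4280e-06; pOH = 5.85; pH = 14 - pOH = 8.15.

V = 30.2 mL, pH = 8.15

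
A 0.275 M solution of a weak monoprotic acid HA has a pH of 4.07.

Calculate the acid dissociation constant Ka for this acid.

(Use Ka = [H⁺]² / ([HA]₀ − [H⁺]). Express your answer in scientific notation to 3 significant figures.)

[H⁺] = 10^(−pH) = 10^(−4.07) = 8.511e-05 M. For HA ⇌ H⁺ + A⁻, Ka = [H⁺][A⁻]/[HA] = [H⁺]² / ([HA]₀ − [H⁺]) = (8.511e-05)² / (0.275 − 8.511e-05) = 2.64e-08.

K_a = 2.64e-08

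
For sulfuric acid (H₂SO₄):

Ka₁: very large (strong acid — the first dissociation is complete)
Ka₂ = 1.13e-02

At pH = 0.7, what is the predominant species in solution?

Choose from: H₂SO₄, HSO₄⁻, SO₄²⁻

The first dissociation is complete, so H₂SO₄ itself is never the predominant species in water; pKa₂ = -log(1.13e-02) = 1.95. For a polyprotic acid the predominant species crosses at each pKa: below pKa_n the protonated form dominates, above it the deprotonated form does. At pH = 0.7, the predominant species is HSO₄⁻.

HSO₄⁻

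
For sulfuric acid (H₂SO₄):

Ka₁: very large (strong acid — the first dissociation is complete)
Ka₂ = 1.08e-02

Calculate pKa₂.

pKa₂ = -log(Ka₂) = -log(1.08e-02) = 1.97.

pK_{a2} = 1.97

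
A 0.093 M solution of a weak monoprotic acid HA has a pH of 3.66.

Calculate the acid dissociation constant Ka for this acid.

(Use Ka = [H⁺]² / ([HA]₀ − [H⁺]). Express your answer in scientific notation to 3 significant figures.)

[H⁺] = 10^(−pH) = 10^(−3.66) = 2.188e-04 M. For HA ⇌ H⁺ + A⁻, Ka = [H⁺][A⁻]/[HA] = [H⁺]² / ([HA]₀ − [H⁺]) = (2.188e-04)² / (0.093 − 2.188e-04) = 5.16e-07.

K_a = 5.16e-07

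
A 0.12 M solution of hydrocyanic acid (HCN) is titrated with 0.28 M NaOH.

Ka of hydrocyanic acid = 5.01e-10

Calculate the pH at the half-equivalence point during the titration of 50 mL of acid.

At half-equivalence [HA] = [A⁻], so Henderson-Hasselbalch gives pH = pKa = -log(5.01e-10) = 9.30.

pH = pKa = 9.30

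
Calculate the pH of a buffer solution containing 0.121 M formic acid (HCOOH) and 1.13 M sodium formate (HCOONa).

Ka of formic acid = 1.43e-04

pKa = -log(1.43e-04) = 3.84. pH = pKa + log([A⁻]/[HA]) = 3.84 + log(1.13/0.121)

pH = 4.81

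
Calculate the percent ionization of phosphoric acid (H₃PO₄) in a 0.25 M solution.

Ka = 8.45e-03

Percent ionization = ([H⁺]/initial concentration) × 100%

Using Ka equilibrium: x² + Ka×x - Ka×C = 0. Solving: [H⁺] = 4.1931e-02. Percent = (4.1931e-02/0.25) × 100

Percent ionization = 16.8%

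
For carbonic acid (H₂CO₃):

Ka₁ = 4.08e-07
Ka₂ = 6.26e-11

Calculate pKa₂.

pKa₂ = -log(Ka₂) = -log(6.26e-11) = 10.20.

pK_{a2} = 10.20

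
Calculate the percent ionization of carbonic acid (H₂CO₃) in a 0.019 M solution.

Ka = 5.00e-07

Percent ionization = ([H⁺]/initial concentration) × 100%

Using Ka equilibrium: x² + Ka×x - Ka×C = 0. Solving: [H⁺] = 9.7218e-05. Percent = (9.7218e-05/0.019) × 100

Percent ionization = 0.512%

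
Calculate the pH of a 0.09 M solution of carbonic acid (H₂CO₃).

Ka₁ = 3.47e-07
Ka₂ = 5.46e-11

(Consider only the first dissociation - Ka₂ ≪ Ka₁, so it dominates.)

First dissociation dominates. From Ka₁ = [H⁺][HA⁻]/[H₂A], x² + Ka₁·x − Ka₁·C = 0 with C = 0.09 M and Ka₁ = 3.47e-07. Solving: [H⁺] = (−Ka₁ + √(Ka₁² + 4·Ka₁·C)) / 2 = 1.7655e-04 M. pH = -log(1.7655e-04) = 3.75.

pH = 3.75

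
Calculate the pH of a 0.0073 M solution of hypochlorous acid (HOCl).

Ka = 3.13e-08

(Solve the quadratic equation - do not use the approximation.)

x² + Ka×x - Ka×C = 0. Using quadratic formula: [H⁺] = 1.5100e-05

pH = 4.82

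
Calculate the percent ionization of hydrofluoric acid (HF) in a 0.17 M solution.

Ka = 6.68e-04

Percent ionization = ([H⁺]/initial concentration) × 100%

Using Ka equilibrium: x² + Ka×x - Ka×C = 0. Solving: [H⁺] = 1.0328e-02. Percent = (1.0328e-02/0.17) × 100

Percent ionization = 6.08%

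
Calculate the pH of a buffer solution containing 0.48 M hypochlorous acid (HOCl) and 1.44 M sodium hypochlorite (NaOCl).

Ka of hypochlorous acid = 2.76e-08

pKa = -log(2.76e-08) = 7.56. pH = pKa + log([A⁻]/[HA]) = 7.56 + log(1.44/0.48)

pH = 8.04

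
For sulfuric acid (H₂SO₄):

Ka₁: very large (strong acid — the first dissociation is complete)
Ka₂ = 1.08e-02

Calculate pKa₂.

pKa₂ = -log(Ka₂) = -log(1.08e-02) = 1.97.

pK_{a2} = 1.97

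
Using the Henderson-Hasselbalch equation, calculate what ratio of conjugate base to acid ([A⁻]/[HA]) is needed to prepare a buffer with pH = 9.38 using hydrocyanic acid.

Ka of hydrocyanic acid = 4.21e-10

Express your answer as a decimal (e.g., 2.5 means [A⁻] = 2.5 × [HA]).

pKa = -log(4.21e-10) = 9.3757. pH = pKa + log([A⁻]/[HA]), so log([A⁻]/[HA]) = pH − pKa = 9.38 − 9.3757 = 0.0043. [A⁻]/[HA] = 10^(0.0043) = 1.01

[A⁻]/[HA] = 1.01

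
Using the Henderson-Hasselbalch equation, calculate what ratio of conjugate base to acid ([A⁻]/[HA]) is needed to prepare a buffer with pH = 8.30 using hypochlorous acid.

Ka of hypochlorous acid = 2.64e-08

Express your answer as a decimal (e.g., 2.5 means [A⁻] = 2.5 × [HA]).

pKa = -log(2.64e-08) = 7.5784. pH = pKa + log([A⁻]/[HA]), so log([A⁻]/[HA]) = pH − pKa = 8.30 − 7.5784 = 0.7216. [A⁻]/[HA] = 10^(0.7216) = 5.27

[A⁻]/[HA] = 5.27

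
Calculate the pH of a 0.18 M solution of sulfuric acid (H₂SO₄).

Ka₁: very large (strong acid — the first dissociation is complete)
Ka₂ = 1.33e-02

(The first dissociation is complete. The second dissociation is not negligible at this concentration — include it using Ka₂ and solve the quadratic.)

First dissociation is complete: [H⁺]₀ = [HSO₄⁻]₀ = C = 0.18 M. Second dissociation HSO₄⁻ ⇌ H⁺ + SO₄²⁻: let x = [SO₄²⁻]. Ka₂ = (C + x)·x / (C − x) = 1.33e-02 → x² + (C + Ka₂)·x − Ka₂·C = 0 → x² + 0.19330·x − 2.394e-03 = 0. x = (−0.19330 + √(0.19330² + 4 × 2.394e-03)) / 2 = 1.1679e-02 M. [H⁺] = C + x = 0.18 + 1.1679e-02 = 1.9168e-01 M. pH = -log(1.9168e-01) = 0.72.

pH = 0.72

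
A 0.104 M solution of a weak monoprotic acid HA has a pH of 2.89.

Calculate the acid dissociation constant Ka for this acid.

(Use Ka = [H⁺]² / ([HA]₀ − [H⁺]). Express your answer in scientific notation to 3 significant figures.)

[H⁺] = 10^(−pH) = 10^(−2.89) = 1.288e-03 M. For HA ⇌ H⁺ + A⁻, Ka = [H⁺][A⁻]/[HA] = [H⁺]² / ([HA]₀ − [H⁺]) = (1.288e-03)² / (0.104 − 1.288e-03) = 1.62e-05.

K_a = 1.62e-05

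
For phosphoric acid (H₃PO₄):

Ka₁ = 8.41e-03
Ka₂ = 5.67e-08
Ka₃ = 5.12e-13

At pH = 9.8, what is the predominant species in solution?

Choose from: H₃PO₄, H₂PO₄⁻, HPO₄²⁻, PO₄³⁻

pKa₁ = 2.08, pKa₂ = 7.25, pKa₃ = 12.29. For a polyprotic acid the predominant species crosses at each pKa: below pKa_n the protonated form dominates, above it the deprotonated form does. At pH = 9.8, the predominant species is HPO₄²⁻.

HPO₄²⁻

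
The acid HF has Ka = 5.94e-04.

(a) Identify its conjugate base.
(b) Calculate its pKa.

(a) The conjugate base is formed by removing one H⁺ from HF, giving F⁻. (b) pKa = -log(Ka) = -log(5.94e-04) = 3.23.

Conjugate base: F⁻; pK_a = 3.23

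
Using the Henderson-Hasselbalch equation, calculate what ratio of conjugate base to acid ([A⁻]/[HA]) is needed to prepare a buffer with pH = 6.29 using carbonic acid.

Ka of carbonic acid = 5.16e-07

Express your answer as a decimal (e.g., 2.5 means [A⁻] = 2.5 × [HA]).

pKa = -log(5.16e-07) = 6.2874. pH = pKa + log([A⁻]/[HA]), so log([A⁻]/[HA]) = pH − pKa = 6.29 − 6.2874 = 0.0026. [A⁻]/[HA] = 10^(0.0026) = 1.01

[A⁻]/[HA] = 1.01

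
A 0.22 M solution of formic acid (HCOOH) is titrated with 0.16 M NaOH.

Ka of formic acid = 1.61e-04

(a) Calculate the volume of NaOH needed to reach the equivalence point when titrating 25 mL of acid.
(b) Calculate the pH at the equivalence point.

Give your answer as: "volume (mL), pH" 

moles acid = 0.22 × 25/1000 = 0.0055 mol; V_base = moles/0.16 × 1000 = 34.4 mL. At equivalence only the conjugate base is present: [A⁻] = 0.0055/0.059 = 9.2632e-02 M. Kb = Kw/Ka = 6.21e-11; [OH⁻] = √(Kb × [A⁻]) = 2.3986e-06; pOH = 5.62; pH = 14 - pOH = 8.38.

V = 34.4 mL, pH = 8.38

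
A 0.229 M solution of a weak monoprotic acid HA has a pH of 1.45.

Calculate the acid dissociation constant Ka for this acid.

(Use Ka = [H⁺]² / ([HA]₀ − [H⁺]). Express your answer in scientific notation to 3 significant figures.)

[H⁺] = 10^(−pH) = 10^(−1.45) = 3.548e-02 M. For HA ⇌ H⁺ + A⁻, Ka = [H⁺][A⁻]/[HA] = [H⁺]² / ([HA]₀ − [H⁺]) = (3.548e-02)² / (0.229 − 3.548e-02) = 6.51e-03.

K_a = 6.51e-03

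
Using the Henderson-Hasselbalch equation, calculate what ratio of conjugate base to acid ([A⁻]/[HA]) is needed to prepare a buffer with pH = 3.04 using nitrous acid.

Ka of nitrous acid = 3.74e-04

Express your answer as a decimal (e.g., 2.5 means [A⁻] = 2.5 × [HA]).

pKa = -log(3.74e-04) = 3.4271. pH = pKa + log([A⁻]/[HA]), so log([A⁻]/[HA]) = pH − pKa = 3.04 − 3.4271 = -0.3871. [A⁻]/[HA] = 10^(-0.3871) = 0.410

[A⁻]/[HA] = 0.410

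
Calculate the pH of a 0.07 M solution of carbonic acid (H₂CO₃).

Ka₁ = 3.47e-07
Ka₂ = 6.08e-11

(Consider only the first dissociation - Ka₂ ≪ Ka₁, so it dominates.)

First dissociation dominates. From Ka₁ = [H⁺][HA⁻]/[H₂A], x² + Ka₁·x − Ka₁·C = 0 with C = 0.07 M and Ka₁ = 3.47e-07. Solving: [H⁺] = (−Ka₁ + √(Ka₁² + 4·Ka₁·C)) / 2 = 1.5568e-04 M. pH = -log(1.5568e-04) = 3.81.

pH = 3.81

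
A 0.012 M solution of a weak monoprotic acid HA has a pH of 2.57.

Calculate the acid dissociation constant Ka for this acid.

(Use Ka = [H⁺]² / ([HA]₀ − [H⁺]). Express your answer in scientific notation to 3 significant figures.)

[H⁺] = 10^(−pH) = 10^(−2.57) = 2.692e-03 M. For HA ⇌ H⁺ + A⁻, Ka = [H⁺][A⁻]/[HA] = [H⁺]² / ([HA]₀ − [H⁺]) = (2.692e-03)² / (0.012 − 2.692e-03) = 7.78e-04.

K_a = 7.78e-04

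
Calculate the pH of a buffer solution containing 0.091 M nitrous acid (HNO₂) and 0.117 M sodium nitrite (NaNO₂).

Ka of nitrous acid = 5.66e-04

pKa = -log(5.66e-04) = 3.25. pH = pKa + log([A⁻]/[HA]) = 3.25 + log(0.117/0.091)

pH = 3.36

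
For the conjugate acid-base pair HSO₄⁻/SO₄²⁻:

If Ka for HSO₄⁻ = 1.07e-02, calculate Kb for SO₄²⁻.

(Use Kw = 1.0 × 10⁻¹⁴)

For a conjugate pair Ka × Kb = Kw, so Kb = Kw/Ka = 1.0 × 10⁻¹⁴ / 1.07e-02 = 9.35e-13.

K_b = 9.35e-13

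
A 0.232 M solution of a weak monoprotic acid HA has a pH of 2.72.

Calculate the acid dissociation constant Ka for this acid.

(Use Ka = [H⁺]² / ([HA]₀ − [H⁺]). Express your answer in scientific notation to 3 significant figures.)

[H⁺] = 10^(−pH) = 10^(−2.72) = 1.905e-03 M. For HA ⇌ H⁺ + A⁻, Ka = [H⁺][A⁻]/[HA] = [H⁺]² / ([HA]₀ − [H⁺]) = (1.905e-03)² / (0.232 − 1.905e-03) = 1.58e-05.

K_a = 1.58e-05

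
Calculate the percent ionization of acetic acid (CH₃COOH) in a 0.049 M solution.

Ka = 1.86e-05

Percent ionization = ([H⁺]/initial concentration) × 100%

Using Ka equilibrium: x² + Ka×x - Ka×C = 0. Solving: [H⁺] = 9.4542e-04. Percent = (9.4542e-04/0.049) × 100

Percent ionization = 1.93%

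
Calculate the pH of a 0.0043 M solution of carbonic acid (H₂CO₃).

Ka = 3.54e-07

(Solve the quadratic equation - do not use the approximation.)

x² + Ka×x - Ka×C = 0. Using quadratic formula: [H⁺] = 3.8839e-05

pH = 4.41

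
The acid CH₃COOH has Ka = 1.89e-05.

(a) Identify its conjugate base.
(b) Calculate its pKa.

(a) The conjugate base is formed by removing one H⁺ from CH₃COOH, giving CH₃COO⁻. (b) pKa = -log(Ka) = -log(1.89e-05) = 4.72.

Conjugate base: CH₃COO⁻; pK_a = 4.72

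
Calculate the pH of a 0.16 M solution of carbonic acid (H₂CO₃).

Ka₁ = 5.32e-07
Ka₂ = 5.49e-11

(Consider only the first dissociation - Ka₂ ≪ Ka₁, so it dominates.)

First dissociation dominates. From Ka₁ = [H⁺][HA⁻]/[H₂A], x² + Ka₁·x − Ka₁·C = 0 with C = 0.16 M and Ka₁ = 5.32e-07. Solving: [H⁺] = (−Ka₁ + √(Ka₁² + 4·Ka₁·C)) / 2 = 2.9149e-04 M. pH = -log(2.9149e-04) = 3.54.

pH = 3.54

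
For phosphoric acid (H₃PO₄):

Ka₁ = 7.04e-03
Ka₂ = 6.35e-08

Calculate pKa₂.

pKa₂ = -log(Ka₂) = -log(6.35e-08) = 7.20.

pK_{a2} = 7.20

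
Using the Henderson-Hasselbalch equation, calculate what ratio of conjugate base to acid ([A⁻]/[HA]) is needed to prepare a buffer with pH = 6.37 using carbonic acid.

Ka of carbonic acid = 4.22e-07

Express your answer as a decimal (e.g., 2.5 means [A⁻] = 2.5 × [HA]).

pKa = -log(4.22e-07) = 6.3747. pH = pKa + log([A⁻]/[HA]), so log([A⁻]/[HA]) = pH − pKa = 6.37 − 6.3747 = -0.0047. [A⁻]/[HA] = 10^(-0.0047) = 0.989

[A⁻]/[HA] = 0.989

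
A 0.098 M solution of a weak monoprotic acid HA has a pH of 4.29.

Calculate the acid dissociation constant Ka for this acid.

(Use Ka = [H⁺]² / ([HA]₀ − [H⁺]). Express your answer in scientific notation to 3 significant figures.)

[H⁺] = 10^(−pH) = 10^(−4.29) = 5.129e-05 M. For HA ⇌ H⁺ + A⁻, Ka = [H⁺][A⁻]/[HA] = [H⁺]² / ([HA]₀ − [H⁺]) = (5.129e-05)² / (0.098 − 5.129e-05) = 2.69e-08.

K_a = 2.69e-08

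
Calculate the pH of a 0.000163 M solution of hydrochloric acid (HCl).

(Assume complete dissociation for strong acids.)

[H⁺] = 0.000163 M for strong acid. pH = -log[H⁺] = -log(0.000163)

pH = 3.79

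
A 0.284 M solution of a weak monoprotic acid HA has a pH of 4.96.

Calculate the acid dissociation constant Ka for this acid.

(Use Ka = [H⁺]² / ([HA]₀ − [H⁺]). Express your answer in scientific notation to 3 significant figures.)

[H⁺] = 10^(−pH) = 10^(−4.96) = 1.096e-05 M. For HA ⇌ H⁺ + A⁻, Ka = [H⁺][A⁻]/[HA] = [H⁺]² / ([HA]₀ − [H⁺]) = (1.096e-05)² / (0.284 − 1.096e-05) = 4.23e-10.

K_a = 4.23e-10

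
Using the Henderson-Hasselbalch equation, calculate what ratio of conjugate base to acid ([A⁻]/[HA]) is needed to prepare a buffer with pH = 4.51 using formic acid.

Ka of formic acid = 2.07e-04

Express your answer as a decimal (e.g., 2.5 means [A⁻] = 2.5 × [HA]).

pKa = -log(2.07e-04) = 3.6840. pH = pKa + log([A⁻]/[HA]), so log([A⁻]/[HA]) = pH − pKa = 4.51 − 3.6840 = 0.8260. [A⁻]/[HA] = 10^(0.8260) = 6.70

[A⁻]/[HA] = 6.70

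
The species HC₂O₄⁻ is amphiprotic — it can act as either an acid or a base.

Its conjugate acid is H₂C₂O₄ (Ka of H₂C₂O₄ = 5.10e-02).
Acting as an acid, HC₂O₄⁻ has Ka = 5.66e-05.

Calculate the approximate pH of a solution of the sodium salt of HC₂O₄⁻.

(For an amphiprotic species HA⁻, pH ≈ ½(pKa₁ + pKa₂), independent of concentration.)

pKa₁ = -log(5.10e-02) = 1.29; pKa₂ = -log(5.66e-05) = 4.25. For an amphiprotic species, pH ≈ ½(pKa₁ + pKa₂) = ½(1.29 + 4.25) = 2.77.

pH = 2.77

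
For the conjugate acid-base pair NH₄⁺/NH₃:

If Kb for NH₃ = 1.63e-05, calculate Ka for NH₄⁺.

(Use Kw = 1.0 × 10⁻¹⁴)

For a conjugate pair Ka × Kb = Kw, so Ka = Kw/Kb = 1.0 × 10⁻¹⁴ / 1.63e-05 = 6.13e-10.

K_a = 6.13e-10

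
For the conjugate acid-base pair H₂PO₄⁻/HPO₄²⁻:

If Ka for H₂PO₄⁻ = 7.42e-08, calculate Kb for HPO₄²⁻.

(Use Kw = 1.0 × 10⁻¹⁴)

For a conjugate pair Ka × Kb = Kw, so Kb = Kw/Ka = 1.0 × 10⁻¹⁴ / 7.42e-08 = 1.35e-07.

K_b = 1.35e-07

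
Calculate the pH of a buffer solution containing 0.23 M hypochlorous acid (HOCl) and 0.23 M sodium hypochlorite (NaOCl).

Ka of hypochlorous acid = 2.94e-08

pKa = -log(2.94e-08) = 7.53. pH = pKa + log([A⁻]/[HA]) = 7.53 + log(0.23/0.23)

pH = 7.53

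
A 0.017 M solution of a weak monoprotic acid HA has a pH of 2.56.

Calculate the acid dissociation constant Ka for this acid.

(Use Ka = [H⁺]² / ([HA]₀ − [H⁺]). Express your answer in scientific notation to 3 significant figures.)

[H⁺] = 10^(−pH) = 10^(−2.56) = 2.754e-03 M. For HA ⇌ H⁺ + A⁻, Ka = [H⁺][A⁻]/[HA] = [H⁺]² / ([HA]₀ − [H⁺]) = (2.754e-03)² / (0.017 − 2.754e-03) = 5.32e-04.

K_a = 5.32e-04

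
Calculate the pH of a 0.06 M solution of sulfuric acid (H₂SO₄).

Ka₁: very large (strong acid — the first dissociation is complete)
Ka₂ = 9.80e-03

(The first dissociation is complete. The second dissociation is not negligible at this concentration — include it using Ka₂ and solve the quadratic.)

First dissociation is complete: [H⁺]₀ = [HSO₄⁻]₀ = C = 0.06 M. Second dissociation HSO₄⁻ ⇌ H⁺ + SO₄²⁻: let x = [SO₄²⁻]. Ka₂ = (C + x)·x / (C − x) = 9.80e-03 → x² + (C + Ka₂)·x − Ka₂·C = 0 → x² + 0.06980·x − 5.880e-04 = 0. x = (−0.06980 + √(0.06980² + 4 × 5.880e-04)) / 2 = 7.5972e-03 M. [H⁺] = C + x = 0.06 + 7.5972e-03 = 6.7597e-02 M. pH = -log(6.7597e-02) = 1.17.

pH = 1.17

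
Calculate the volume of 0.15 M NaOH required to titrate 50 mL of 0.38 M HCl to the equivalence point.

At equivalence: moles acid = moles base. moles HCl = 0.38 × 50/1000 = 0.019 mol. V_base = moles / 0.15 × 1000 = 126.7 mL.

V_{base} = 126.7 mL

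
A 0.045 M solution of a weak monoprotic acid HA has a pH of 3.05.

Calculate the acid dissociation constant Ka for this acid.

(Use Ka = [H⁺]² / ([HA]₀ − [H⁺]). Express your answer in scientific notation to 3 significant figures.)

[H⁺] = 10^(−pH) = 10^(−3.05) = 8.913e-04 M. For HA ⇌ H⁺ + A⁻, Ka = [H⁺][A⁻]/[HA] = [H⁺]² / ([HA]₀ − [H⁺]) = (8.913e-04)² / (0.045 − 8.913e-04) = 1.80e-05.

K_a = 1.80e-05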